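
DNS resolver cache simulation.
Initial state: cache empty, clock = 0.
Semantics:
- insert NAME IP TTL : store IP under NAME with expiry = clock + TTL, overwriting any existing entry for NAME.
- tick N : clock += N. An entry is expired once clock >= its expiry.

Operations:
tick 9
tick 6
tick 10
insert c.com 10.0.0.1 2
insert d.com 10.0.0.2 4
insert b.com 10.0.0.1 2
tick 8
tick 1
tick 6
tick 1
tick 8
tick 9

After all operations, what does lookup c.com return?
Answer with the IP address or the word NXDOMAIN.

Op 1: tick 9 -> clock=9.
Op 2: tick 6 -> clock=15.
Op 3: tick 10 -> clock=25.
Op 4: insert c.com -> 10.0.0.1 (expiry=25+2=27). clock=25
Op 5: insert d.com -> 10.0.0.2 (expiry=25+4=29). clock=25
Op 6: insert b.com -> 10.0.0.1 (expiry=25+2=27). clock=25
Op 7: tick 8 -> clock=33. purged={b.com,c.com,d.com}
Op 8: tick 1 -> clock=34.
Op 9: tick 6 -> clock=40.
Op 10: tick 1 -> clock=41.
Op 11: tick 8 -> clock=49.
Op 12: tick 9 -> clock=58.
lookup c.com: not in cache (expired or never inserted)

Answer: NXDOMAIN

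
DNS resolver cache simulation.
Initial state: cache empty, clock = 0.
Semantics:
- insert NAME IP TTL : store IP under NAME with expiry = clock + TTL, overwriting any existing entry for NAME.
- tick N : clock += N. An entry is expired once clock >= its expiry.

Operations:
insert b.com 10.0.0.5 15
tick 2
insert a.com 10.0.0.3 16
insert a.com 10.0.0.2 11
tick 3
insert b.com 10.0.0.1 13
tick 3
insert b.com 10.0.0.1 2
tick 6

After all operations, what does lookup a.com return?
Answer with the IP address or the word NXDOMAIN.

Answer: NXDOMAIN

Derivation:
Op 1: insert b.com -> 10.0.0.5 (expiry=0+15=15). clock=0
Op 2: tick 2 -> clock=2.
Op 3: insert a.com -> 10.0.0.3 (expiry=2+16=18). clock=2
Op 4: insert a.com -> 10.0.0.2 (expiry=2+11=13). clock=2
Op 5: tick 3 -> clock=5.
Op 6: insert b.com -> 10.0.0.1 (expiry=5+13=18). clock=5
Op 7: tick 3 -> clock=8.
Op 8: insert b.com -> 10.0.0.1 (expiry=8+2=10). clock=8
Op 9: tick 6 -> clock=14. purged={a.com,b.com}
lookup a.com: not in cache (expired or never inserted)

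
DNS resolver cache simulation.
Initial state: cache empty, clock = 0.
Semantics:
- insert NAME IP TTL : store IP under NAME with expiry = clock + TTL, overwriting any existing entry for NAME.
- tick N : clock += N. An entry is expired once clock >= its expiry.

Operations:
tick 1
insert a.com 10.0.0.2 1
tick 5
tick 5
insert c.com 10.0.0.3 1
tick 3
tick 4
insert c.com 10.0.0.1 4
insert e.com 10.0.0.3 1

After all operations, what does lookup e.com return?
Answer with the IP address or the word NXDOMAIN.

Answer: 10.0.0.3

Derivation:
Op 1: tick 1 -> clock=1.
Op 2: insert a.com -> 10.0.0.2 (expiry=1+1=2). clock=1
Op 3: tick 5 -> clock=6. purged={a.com}
Op 4: tick 5 -> clock=11.
Op 5: insert c.com -> 10.0.0.3 (expiry=11+1=12). clock=11
Op 6: tick 3 -> clock=14. purged={c.com}
Op 7: tick 4 -> clock=18.
Op 8: insert c.com -> 10.0.0.1 (expiry=18+4=22). clock=18
Op 9: insert e.com -> 10.0.0.3 (expiry=18+1=19). clock=18
lookup e.com: present, ip=10.0.0.3 expiry=19 > clock=18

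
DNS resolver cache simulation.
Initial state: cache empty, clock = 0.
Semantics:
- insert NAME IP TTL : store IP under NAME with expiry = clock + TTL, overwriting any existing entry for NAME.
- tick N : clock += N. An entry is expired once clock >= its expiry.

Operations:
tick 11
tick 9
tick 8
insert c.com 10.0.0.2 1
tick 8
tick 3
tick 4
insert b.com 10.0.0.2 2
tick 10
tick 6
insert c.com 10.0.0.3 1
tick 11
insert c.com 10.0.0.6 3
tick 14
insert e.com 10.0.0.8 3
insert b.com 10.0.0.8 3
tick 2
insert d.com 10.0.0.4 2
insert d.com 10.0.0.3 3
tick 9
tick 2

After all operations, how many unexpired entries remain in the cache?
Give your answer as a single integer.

Op 1: tick 11 -> clock=11.
Op 2: tick 9 -> clock=20.
Op 3: tick 8 -> clock=28.
Op 4: insert c.com -> 10.0.0.2 (expiry=28+1=29). clock=28
Op 5: tick 8 -> clock=36. purged={c.com}
Op 6: tick 3 -> clock=39.
Op 7: tick 4 -> clock=43.
Op 8: insert b.com -> 10.0.0.2 (expiry=43+2=45). clock=43
Op 9: tick 10 -> clock=53. purged={b.com}
Op 10: tick 6 -> clock=59.
Op 11: insert c.com -> 10.0.0.3 (expiry=59+1=60). clock=59
Op 12: tick 11 -> clock=70. purged={c.com}
Op 13: insert c.com -> 10.0.0.6 (expiry=70+3=73). clock=70
Op 14: tick 14 -> clock=84. purged={c.com}
Op 15: insert e.com -> 10.0.0.8 (expiry=84+3=87). clock=84
Op 16: insert b.com -> 10.0.0.8 (expiry=84+3=87). clock=84
Op 17: tick 2 -> clock=86.
Op 18: insert d.com -> 10.0.0.4 (expiry=86+2=88). clock=86
Op 19: insert d.com -> 10.0.0.3 (expiry=86+3=89). clock=86
Op 20: tick 9 -> clock=95. purged={b.com,d.com,e.com}
Op 21: tick 2 -> clock=97.
Final cache (unexpired): {} -> size=0

Answer: 0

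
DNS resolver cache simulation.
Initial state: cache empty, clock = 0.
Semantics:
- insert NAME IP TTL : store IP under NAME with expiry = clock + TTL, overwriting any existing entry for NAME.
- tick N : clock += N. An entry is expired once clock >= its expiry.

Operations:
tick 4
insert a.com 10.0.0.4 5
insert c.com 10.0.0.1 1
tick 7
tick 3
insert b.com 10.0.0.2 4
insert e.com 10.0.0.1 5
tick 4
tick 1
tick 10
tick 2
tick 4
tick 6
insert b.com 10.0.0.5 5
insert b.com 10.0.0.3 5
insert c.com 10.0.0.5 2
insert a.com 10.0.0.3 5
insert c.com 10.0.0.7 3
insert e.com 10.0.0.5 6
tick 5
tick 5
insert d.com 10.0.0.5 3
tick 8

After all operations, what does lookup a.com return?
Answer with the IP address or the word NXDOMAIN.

Answer: NXDOMAIN

Derivation:
Op 1: tick 4 -> clock=4.
Op 2: insert a.com -> 10.0.0.4 (expiry=4+5=9). clock=4
Op 3: insert c.com -> 10.0.0.1 (expiry=4+1=5). clock=4
Op 4: tick 7 -> clock=11. purged={a.com,c.com}
Op 5: tick 3 -> clock=14.
Op 6: insert b.com -> 10.0.0.2 (expiry=14+4=18). clock=14
Op 7: insert e.com -> 10.0.0.1 (expiry=14+5=19). clock=14
Op 8: tick 4 -> clock=18. purged={b.com}
Op 9: tick 1 -> clock=19. purged={e.com}
Op 10: tick 10 -> clock=29.
Op 11: tick 2 -> clock=31.
Op 12: tick 4 -> clock=35.
Op 13: tick 6 -> clock=41.
Op 14: insert b.com -> 10.0.0.5 (expiry=41+5=46). clock=41
Op 15: insert b.com -> 10.0.0.3 (expiry=41+5=46). clock=41
Op 16: insert c.com -> 10.0.0.5 (expiry=41+2=43). clock=41
Op 17: insert a.com -> 10.0.0.3 (expiry=41+5=46). clock=41
Op 18: insert c.com -> 10.0.0.7 (expiry=41+3=44). clock=41
Op 19: insert e.com -> 10.0.0.5 (expiry=41+6=47). clock=41
Op 20: tick 5 -> clock=46. purged={a.com,b.com,c.com}
Op 21: tick 5 -> clock=51. purged={e.com}
Op 22: insert d.com -> 10.0.0.5 (expiry=51+3=54). clock=51
Op 23: tick 8 -> clock=59. purged={d.com}
lookup a.com: not in cache (expired or never inserted)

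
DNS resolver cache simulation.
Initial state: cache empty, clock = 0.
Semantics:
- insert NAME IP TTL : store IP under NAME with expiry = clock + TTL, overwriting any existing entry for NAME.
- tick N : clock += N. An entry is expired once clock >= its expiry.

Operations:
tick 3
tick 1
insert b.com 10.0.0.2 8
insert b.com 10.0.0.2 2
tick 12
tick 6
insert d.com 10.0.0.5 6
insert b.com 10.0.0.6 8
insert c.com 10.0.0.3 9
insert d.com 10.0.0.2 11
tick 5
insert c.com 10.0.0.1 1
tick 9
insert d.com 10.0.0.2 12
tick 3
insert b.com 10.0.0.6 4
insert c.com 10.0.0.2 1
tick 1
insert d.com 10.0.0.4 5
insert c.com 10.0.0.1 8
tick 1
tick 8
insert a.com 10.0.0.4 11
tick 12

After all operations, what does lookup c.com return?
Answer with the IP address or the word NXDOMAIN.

Answer: NXDOMAIN

Derivation:
Op 1: tick 3 -> clock=3.
Op 2: tick 1 -> clock=4.
Op 3: insert b.com -> 10.0.0.2 (expiry=4+8=12). clock=4
Op 4: insert b.com -> 10.0.0.2 (expiry=4+2=6). clock=4
Op 5: tick 12 -> clock=16. purged={b.com}
Op 6: tick 6 -> clock=22.
Op 7: insert d.com -> 10.0.0.5 (expiry=22+6=28). clock=22
Op 8: insert b.com -> 10.0.0.6 (expiry=22+8=30). clock=22
Op 9: insert c.com -> 10.0.0.3 (expiry=22+9=31). clock=22
Op 10: insert d.com -> 10.0.0.2 (expiry=22+11=33). clock=22
Op 11: tick 5 -> clock=27.
Op 12: insert c.com -> 10.0.0.1 (expiry=27+1=28). clock=27
Op 13: tick 9 -> clock=36. purged={b.com,c.com,d.com}
Op 14: insert d.com -> 10.0.0.2 (expiry=36+12=48). clock=36
Op 15: tick 3 -> clock=39.
Op 16: insert b.com -> 10.0.0.6 (expiry=39+4=43). clock=39
Op 17: insert c.com -> 10.0.0.2 (expiry=39+1=40). clock=39
Op 18: tick 1 -> clock=40. purged={c.com}
Op 19: insert d.com -> 10.0.0.4 (expiry=40+5=45). clock=40
Op 20: insert c.com -> 10.0.0.1 (expiry=40+8=48). clock=40
Op 21: tick 1 -> clock=41.
Op 22: tick 8 -> clock=49. purged={b.com,c.com,d.com}
Op 23: insert a.com -> 10.0.0.4 (expiry=49+11=60). clock=49
Op 24: tick 12 -> clock=61. purged={a.com}
lookup c.com: not in cache (expired or never inserted)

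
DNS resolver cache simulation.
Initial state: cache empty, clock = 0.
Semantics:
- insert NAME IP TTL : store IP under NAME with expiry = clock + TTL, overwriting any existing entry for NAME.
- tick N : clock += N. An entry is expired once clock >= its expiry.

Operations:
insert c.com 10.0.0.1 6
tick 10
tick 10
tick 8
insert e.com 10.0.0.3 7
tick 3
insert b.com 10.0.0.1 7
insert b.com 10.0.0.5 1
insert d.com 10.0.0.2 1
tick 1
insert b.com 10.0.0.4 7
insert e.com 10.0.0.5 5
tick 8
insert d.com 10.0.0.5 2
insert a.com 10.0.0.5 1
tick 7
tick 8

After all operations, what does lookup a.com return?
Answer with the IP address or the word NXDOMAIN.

Answer: NXDOMAIN

Derivation:
Op 1: insert c.com -> 10.0.0.1 (expiry=0+6=6). clock=0
Op 2: tick 10 -> clock=10. purged={c.com}
Op 3: tick 10 -> clock=20.
Op 4: tick 8 -> clock=28.
Op 5: insert e.com -> 10.0.0.3 (expiry=28+7=35). clock=28
Op 6: tick 3 -> clock=31.
Op 7: insert b.com -> 10.0.0.1 (expiry=31+7=38). clock=31
Op 8: insert b.com -> 10.0.0.5 (expiry=31+1=32). clock=31
Op 9: insert d.com -> 10.0.0.2 (expiry=31+1=32). clock=31
Op 10: tick 1 -> clock=32. purged={b.com,d.com}
Op 11: insert b.com -> 10.0.0.4 (expiry=32+7=39). clock=32
Op 12: insert e.com -> 10.0.0.5 (expiry=32+5=37). clock=32
Op 13: tick 8 -> clock=40. purged={b.com,e.com}
Op 14: insert d.com -> 10.0.0.5 (expiry=40+2=42). clock=40
Op 15: insert a.com -> 10.0.0.5 (expiry=40+1=41). clock=40
Op 16: tick 7 -> clock=47. purged={a.com,d.com}
Op 17: tick 8 -> clock=55.
lookup a.com: not in cache (expired or never inserted)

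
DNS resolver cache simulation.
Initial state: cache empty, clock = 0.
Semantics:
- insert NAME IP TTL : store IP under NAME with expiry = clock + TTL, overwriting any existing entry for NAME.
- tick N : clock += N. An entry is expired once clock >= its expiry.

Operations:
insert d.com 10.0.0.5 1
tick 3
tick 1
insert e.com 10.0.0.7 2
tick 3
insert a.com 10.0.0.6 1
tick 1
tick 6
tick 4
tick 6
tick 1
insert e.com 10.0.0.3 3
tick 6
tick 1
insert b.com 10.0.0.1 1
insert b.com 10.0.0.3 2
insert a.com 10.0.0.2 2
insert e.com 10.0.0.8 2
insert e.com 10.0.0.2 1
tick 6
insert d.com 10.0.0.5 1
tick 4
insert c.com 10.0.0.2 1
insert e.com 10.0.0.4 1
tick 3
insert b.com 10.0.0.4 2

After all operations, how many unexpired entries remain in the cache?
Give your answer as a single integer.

Op 1: insert d.com -> 10.0.0.5 (expiry=0+1=1). clock=0
Op 2: tick 3 -> clock=3. purged={d.com}
Op 3: tick 1 -> clock=4.
Op 4: insert e.com -> 10.0.0.7 (expiry=4+2=6). clock=4
Op 5: tick 3 -> clock=7. purged={e.com}
Op 6: insert a.com -> 10.0.0.6 (expiry=7+1=8). clock=7
Op 7: tick 1 -> clock=8. purged={a.com}
Op 8: tick 6 -> clock=14.
Op 9: tick 4 -> clock=18.
Op 10: tick 6 -> clock=24.
Op 11: tick 1 -> clock=25.
Op 12: insert e.com -> 10.0.0.3 (expiry=25+3=28). clock=25
Op 13: tick 6 -> clock=31. purged={e.com}
Op 14: tick 1 -> clock=32.
Op 15: insert b.com -> 10.0.0.1 (expiry=32+1=33). clock=32
Op 16: insert b.com -> 10.0.0.3 (expiry=32+2=34). clock=32
Op 17: insert a.com -> 10.0.0.2 (expiry=32+2=34). clock=32
Op 18: insert e.com -> 10.0.0.8 (expiry=32+2=34). clock=32
Op 19: insert e.com -> 10.0.0.2 (expiry=32+1=33). clock=32
Op 20: tick 6 -> clock=38. purged={a.com,b.com,e.com}
Op 21: insert d.com -> 10.0.0.5 (expiry=38+1=39). clock=38
Op 22: tick 4 -> clock=42. purged={d.com}
Op 23: insert c.com -> 10.0.0.2 (expiry=42+1=43). clock=42
Op 24: insert e.com -> 10.0.0.4 (expiry=42+1=43). clock=42
Op 25: tick 3 -> clock=45. purged={c.com,e.com}
Op 26: insert b.com -> 10.0.0.4 (expiry=45+2=47). clock=45
Final cache (unexpired): {b.com} -> size=1

Answer: 1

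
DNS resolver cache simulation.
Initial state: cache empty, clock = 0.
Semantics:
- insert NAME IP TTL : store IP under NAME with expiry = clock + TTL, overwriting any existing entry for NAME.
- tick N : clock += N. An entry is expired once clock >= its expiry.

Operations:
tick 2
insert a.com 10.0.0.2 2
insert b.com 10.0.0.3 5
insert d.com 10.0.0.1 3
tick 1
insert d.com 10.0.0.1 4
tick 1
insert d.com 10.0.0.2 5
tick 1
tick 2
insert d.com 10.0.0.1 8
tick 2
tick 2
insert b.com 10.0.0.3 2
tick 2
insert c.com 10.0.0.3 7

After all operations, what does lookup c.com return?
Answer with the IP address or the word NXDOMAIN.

Answer: 10.0.0.3

Derivation:
Op 1: tick 2 -> clock=2.
Op 2: insert a.com -> 10.0.0.2 (expiry=2+2=4). clock=2
Op 3: insert b.com -> 10.0.0.3 (expiry=2+5=7). clock=2
Op 4: insert d.com -> 10.0.0.1 (expiry=2+3=5). clock=2
Op 5: tick 1 -> clock=3.
Op 6: insert d.com -> 10.0.0.1 (expiry=3+4=7). clock=3
Op 7: tick 1 -> clock=4. purged={a.com}
Op 8: insert d.com -> 10.0.0.2 (expiry=4+5=9). clock=4
Op 9: tick 1 -> clock=5.
Op 10: tick 2 -> clock=7. purged={b.com}
Op 11: insert d.com -> 10.0.0.1 (expiry=7+8=15). clock=7
Op 12: tick 2 -> clock=9.
Op 13: tick 2 -> clock=11.
Op 14: insert b.com -> 10.0.0.3 (expiry=11+2=13). clock=11
Op 15: tick 2 -> clock=13. purged={b.com}
Op 16: insert c.com -> 10.0.0.3 (expiry=13+7=20). clock=13
lookup c.com: present, ip=10.0.0.3 expiry=20 > clock=13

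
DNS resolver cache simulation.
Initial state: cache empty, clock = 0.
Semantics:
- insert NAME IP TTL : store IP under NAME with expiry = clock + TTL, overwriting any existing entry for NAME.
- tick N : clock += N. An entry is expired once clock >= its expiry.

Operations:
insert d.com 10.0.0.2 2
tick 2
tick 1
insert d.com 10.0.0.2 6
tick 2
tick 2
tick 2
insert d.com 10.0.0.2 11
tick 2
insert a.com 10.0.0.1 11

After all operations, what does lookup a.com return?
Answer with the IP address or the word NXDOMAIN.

Op 1: insert d.com -> 10.0.0.2 (expiry=0+2=2). clock=0
Op 2: tick 2 -> clock=2. purged={d.com}
Op 3: tick 1 -> clock=3.
Op 4: insert d.com -> 10.0.0.2 (expiry=3+6=9). clock=3
Op 5: tick 2 -> clock=5.
Op 6: tick 2 -> clock=7.
Op 7: tick 2 -> clock=9. purged={d.com}
Op 8: insert d.com -> 10.0.0.2 (expiry=9+11=20). clock=9
Op 9: tick 2 -> clock=11.
Op 10: insert a.com -> 10.0.0.1 (expiry=11+11=22). clock=11
lookup a.com: present, ip=10.0.0.1 expiry=22 > clock=11

Answer: 10.0.0.1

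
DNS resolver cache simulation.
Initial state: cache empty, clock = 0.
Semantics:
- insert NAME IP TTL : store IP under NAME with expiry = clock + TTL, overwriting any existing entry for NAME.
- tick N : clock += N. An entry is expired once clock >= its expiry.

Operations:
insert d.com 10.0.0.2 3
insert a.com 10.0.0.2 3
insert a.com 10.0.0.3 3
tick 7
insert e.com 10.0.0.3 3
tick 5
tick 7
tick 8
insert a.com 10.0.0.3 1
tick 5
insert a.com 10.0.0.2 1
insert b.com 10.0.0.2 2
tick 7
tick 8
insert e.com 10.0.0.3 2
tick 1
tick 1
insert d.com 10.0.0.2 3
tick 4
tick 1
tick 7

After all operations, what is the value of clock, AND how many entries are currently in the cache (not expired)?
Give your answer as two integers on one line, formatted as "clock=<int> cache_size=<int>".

Answer: clock=61 cache_size=0

Derivation:
Op 1: insert d.com -> 10.0.0.2 (expiry=0+3=3). clock=0
Op 2: insert a.com -> 10.0.0.2 (expiry=0+3=3). clock=0
Op 3: insert a.com -> 10.0.0.3 (expiry=0+3=3). clock=0
Op 4: tick 7 -> clock=7. purged={a.com,d.com}
Op 5: insert e.com -> 10.0.0.3 (expiry=7+3=10). clock=7
Op 6: tick 5 -> clock=12. purged={e.com}
Op 7: tick 7 -> clock=19.
Op 8: tick 8 -> clock=27.
Op 9: insert a.com -> 10.0.0.3 (expiry=27+1=28). clock=27
Op 10: tick 5 -> clock=32. purged={a.com}
Op 11: insert a.com -> 10.0.0.2 (expiry=32+1=33). clock=32
Op 12: insert b.com -> 10.0.0.2 (expiry=32+2=34). clock=32
Op 13: tick 7 -> clock=39. purged={a.com,b.com}
Op 14: tick 8 -> clock=47.
Op 15: insert e.com -> 10.0.0.3 (expiry=47+2=49). clock=47
Op 16: tick 1 -> clock=48.
Op 17: tick 1 -> clock=49. purged={e.com}
Op 18: insert d.com -> 10.0.0.2 (expiry=49+3=52). clock=49
Op 19: tick 4 -> clock=53. purged={d.com}
Op 20: tick 1 -> clock=54.
Op 21: tick 7 -> clock=61.
Final clock = 61
Final cache (unexpired): {} -> size=0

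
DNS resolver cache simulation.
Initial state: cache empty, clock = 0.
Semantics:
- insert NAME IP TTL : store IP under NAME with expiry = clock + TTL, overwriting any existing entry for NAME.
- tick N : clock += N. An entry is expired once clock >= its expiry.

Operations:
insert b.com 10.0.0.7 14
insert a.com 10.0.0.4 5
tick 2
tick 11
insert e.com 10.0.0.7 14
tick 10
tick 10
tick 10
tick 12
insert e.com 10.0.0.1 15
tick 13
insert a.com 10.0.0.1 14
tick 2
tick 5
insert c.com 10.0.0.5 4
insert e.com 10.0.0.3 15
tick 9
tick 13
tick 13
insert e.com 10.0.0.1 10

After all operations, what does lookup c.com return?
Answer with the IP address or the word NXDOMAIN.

Answer: NXDOMAIN

Derivation:
Op 1: insert b.com -> 10.0.0.7 (expiry=0+14=14). clock=0
Op 2: insert a.com -> 10.0.0.4 (expiry=0+5=5). clock=0
Op 3: tick 2 -> clock=2.
Op 4: tick 11 -> clock=13. purged={a.com}
Op 5: insert e.com -> 10.0.0.7 (expiry=13+14=27). clock=13
Op 6: tick 10 -> clock=23. purged={b.com}
Op 7: tick 10 -> clock=33. purged={e.com}
Op 8: tick 10 -> clock=43.
Op 9: tick 12 -> clock=55.
Op 10: insert e.com -> 10.0.0.1 (expiry=55+15=70). clock=55
Op 11: tick 13 -> clock=68.
Op 12: insert a.com -> 10.0.0.1 (expiry=68+14=82). clock=68
Op 13: tick 2 -> clock=70. purged={e.com}
Op 14: tick 5 -> clock=75.
Op 15: insert c.com -> 10.0.0.5 (expiry=75+4=79). clock=75
Op 16: insert e.com -> 10.0.0.3 (expiry=75+15=90). clock=75
Op 17: tick 9 -> clock=84. purged={a.com,c.com}
Op 18: tick 13 -> clock=97. purged={e.com}
Op 19: tick 13 -> clock=110.
Op 20: insert e.com -> 10.0.0.1 (expiry=110+10=120). clock=110
lookup c.com: not in cache (expired or never inserted)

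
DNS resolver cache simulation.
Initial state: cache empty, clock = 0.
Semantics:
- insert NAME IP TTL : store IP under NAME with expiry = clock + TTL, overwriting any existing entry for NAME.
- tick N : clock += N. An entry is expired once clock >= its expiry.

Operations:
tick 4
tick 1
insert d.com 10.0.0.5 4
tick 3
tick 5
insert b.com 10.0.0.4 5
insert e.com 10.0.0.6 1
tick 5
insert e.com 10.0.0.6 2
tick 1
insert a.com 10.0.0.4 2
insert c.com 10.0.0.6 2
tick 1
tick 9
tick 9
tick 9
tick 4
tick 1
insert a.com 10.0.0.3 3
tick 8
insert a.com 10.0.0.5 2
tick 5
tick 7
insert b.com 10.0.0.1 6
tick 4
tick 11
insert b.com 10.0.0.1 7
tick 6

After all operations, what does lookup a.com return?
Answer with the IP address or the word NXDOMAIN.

Answer: NXDOMAIN

Derivation:
Op 1: tick 4 -> clock=4.
Op 2: tick 1 -> clock=5.
Op 3: insert d.com -> 10.0.0.5 (expiry=5+4=9). clock=5
Op 4: tick 3 -> clock=8.
Op 5: tick 5 -> clock=13. purged={d.com}
Op 6: insert b.com -> 10.0.0.4 (expiry=13+5=18). clock=13
Op 7: insert e.com -> 10.0.0.6 (expiry=13+1=14). clock=13
Op 8: tick 5 -> clock=18. purged={b.com,e.com}
Op 9: insert e.com -> 10.0.0.6 (expiry=18+2=20). clock=18
Op 10: tick 1 -> clock=19.
Op 11: insert a.com -> 10.0.0.4 (expiry=19+2=21). clock=19
Op 12: insert c.com -> 10.0.0.6 (expiry=19+2=21). clock=19
Op 13: tick 1 -> clock=20. purged={e.com}
Op 14: tick 9 -> clock=29. purged={a.com,c.com}
Op 15: tick 9 -> clock=38.
Op 16: tick 9 -> clock=47.
Op 17: tick 4 -> clock=51.
Op 18: tick 1 -> clock=52.
Op 19: insert a.com -> 10.0.0.3 (expiry=52+3=55). clock=52
Op 20: tick 8 -> clock=60. purged={a.com}
Op 21: insert a.com -> 10.0.0.5 (expiry=60+2=62). clock=60
Op 22: tick 5 -> clock=65. purged={a.com}
Op 23: tick 7 -> clock=72.
Op 24: insert b.com -> 10.0.0.1 (expiry=72+6=78). clock=72
Op 25: tick 4 -> clock=76.
Op 26: tick 11 -> clock=87. purged={b.com}
Op 27: insert b.com -> 10.0.0.1 (expiry=87+7=94). clock=87
Op 28: tick 6 -> clock=93.
lookup a.com: not in cache (expired or never inserted)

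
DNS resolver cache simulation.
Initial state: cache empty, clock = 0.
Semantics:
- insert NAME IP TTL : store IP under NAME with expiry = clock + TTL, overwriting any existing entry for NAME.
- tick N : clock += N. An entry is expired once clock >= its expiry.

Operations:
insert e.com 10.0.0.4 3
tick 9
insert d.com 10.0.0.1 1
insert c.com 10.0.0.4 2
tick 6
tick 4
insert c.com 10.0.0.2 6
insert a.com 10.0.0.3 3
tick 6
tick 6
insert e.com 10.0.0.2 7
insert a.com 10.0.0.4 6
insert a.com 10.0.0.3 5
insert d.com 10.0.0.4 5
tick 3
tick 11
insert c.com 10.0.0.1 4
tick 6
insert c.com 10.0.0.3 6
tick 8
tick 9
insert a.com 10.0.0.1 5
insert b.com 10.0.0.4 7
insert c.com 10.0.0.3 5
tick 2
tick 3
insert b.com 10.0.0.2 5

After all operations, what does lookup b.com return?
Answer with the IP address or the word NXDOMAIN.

Answer: 10.0.0.2

Derivation:
Op 1: insert e.com -> 10.0.0.4 (expiry=0+3=3). clock=0
Op 2: tick 9 -> clock=9. purged={e.com}
Op 3: insert d.com -> 10.0.0.1 (expiry=9+1=10). clock=9
Op 4: insert c.com -> 10.0.0.4 (expiry=9+2=11). clock=9
Op 5: tick 6 -> clock=15. purged={c.com,d.com}
Op 6: tick 4 -> clock=19.
Op 7: insert c.com -> 10.0.0.2 (expiry=19+6=25). clock=19
Op 8: insert a.com -> 10.0.0.3 (expiry=19+3=22). clock=19
Op 9: tick 6 -> clock=25. purged={a.com,c.com}
Op 10: tick 6 -> clock=31.
Op 11: insert e.com -> 10.0.0.2 (expiry=31+7=38). clock=31
Op 12: insert a.com -> 10.0.0.4 (expiry=31+6=37). clock=31
Op 13: insert a.com -> 10.0.0.3 (expiry=31+5=36). clock=31
Op 14: insert d.com -> 10.0.0.4 (expiry=31+5=36). clock=31
Op 15: tick 3 -> clock=34.
Op 16: tick 11 -> clock=45. purged={a.com,d.com,e.com}
Op 17: insert c.com -> 10.0.0.1 (expiry=45+4=49). clock=45
Op 18: tick 6 -> clock=51. purged={c.com}
Op 19: insert c.com -> 10.0.0.3 (expiry=51+6=57). clock=51
Op 20: tick 8 -> clock=59. purged={c.com}
Op 21: tick 9 -> clock=68.
Op 22: insert a.com -> 10.0.0.1 (expiry=68+5=73). clock=68
Op 23: insert b.com -> 10.0.0.4 (expiry=68+7=75). clock=68
Op 24: insert c.com -> 10.0.0.3 (expiry=68+5=73). clock=68
Op 25: tick 2 -> clock=70.
Op 26: tick 3 -> clock=73. purged={a.com,c.com}
Op 27: insert b.com -> 10.0.0.2 (expiry=73+5=78). clock=73
lookup b.com: present, ip=10.0.0.2 expiry=78 > clock=73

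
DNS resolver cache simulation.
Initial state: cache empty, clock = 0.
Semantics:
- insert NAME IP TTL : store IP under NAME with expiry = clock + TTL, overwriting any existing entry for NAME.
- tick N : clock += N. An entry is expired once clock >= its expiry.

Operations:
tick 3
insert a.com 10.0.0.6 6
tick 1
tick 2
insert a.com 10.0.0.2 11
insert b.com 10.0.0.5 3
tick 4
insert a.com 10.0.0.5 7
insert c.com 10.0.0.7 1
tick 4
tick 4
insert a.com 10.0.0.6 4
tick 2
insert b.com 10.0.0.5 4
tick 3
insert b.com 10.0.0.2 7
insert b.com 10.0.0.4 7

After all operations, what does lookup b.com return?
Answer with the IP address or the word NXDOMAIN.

Op 1: tick 3 -> clock=3.
Op 2: insert a.com -> 10.0.0.6 (expiry=3+6=9). clock=3
Op 3: tick 1 -> clock=4.
Op 4: tick 2 -> clock=6.
Op 5: insert a.com -> 10.0.0.2 (expiry=6+11=17). clock=6
Op 6: insert b.com -> 10.0.0.5 (expiry=6+3=9). clock=6
Op 7: tick 4 -> clock=10. purged={b.com}
Op 8: insert a.com -> 10.0.0.5 (expiry=10+7=17). clock=10
Op 9: insert c.com -> 10.0.0.7 (expiry=10+1=11). clock=10
Op 10: tick 4 -> clock=14. purged={c.com}
Op 11: tick 4 -> clock=18. purged={a.com}
Op 12: insert a.com -> 10.0.0.6 (expiry=18+4=22). clock=18
Op 13: tick 2 -> clock=20.
Op 14: insert b.com -> 10.0.0.5 (expiry=20+4=24). clock=20
Op 15: tick 3 -> clock=23. purged={a.com}
Op 16: insert b.com -> 10.0.0.2 (expiry=23+7=30). clock=23
Op 17: insert b.com -> 10.0.0.4 (expiry=23+7=30). clock=23
lookup b.com: present, ip=10.0.0.4 expiry=30 > clock=23

Answer: 10.0.0.4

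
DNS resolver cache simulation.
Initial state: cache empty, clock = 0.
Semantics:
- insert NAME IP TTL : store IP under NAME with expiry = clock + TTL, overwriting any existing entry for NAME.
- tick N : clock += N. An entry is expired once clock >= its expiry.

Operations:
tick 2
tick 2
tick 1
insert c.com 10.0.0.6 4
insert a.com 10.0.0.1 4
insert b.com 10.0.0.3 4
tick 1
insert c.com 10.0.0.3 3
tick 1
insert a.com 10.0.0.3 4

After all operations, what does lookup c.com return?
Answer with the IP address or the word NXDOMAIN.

Op 1: tick 2 -> clock=2.
Op 2: tick 2 -> clock=4.
Op 3: tick 1 -> clock=5.
Op 4: insert c.com -> 10.0.0.6 (expiry=5+4=9). clock=5
Op 5: insert a.com -> 10.0.0.1 (expiry=5+4=9). clock=5
Op 6: insert b.com -> 10.0.0.3 (expiry=5+4=9). clock=5
Op 7: tick 1 -> clock=6.
Op 8: insert c.com -> 10.0.0.3 (expiry=6+3=9). clock=6
Op 9: tick 1 -> clock=7.
Op 10: insert a.com -> 10.0.0.3 (expiry=7+4=11). clock=7
lookup c.com: present, ip=10.0.0.3 expiry=9 > clock=7

Answer: 10.0.0.3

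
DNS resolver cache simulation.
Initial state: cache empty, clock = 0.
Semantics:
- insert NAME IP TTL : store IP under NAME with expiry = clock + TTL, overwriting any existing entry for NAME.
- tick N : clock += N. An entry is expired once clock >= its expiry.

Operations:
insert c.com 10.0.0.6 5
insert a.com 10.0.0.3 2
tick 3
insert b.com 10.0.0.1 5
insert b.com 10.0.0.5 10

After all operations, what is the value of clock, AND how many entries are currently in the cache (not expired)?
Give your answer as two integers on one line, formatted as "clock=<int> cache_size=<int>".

Answer: clock=3 cache_size=2

Derivation:
Op 1: insert c.com -> 10.0.0.6 (expiry=0+5=5). clock=0
Op 2: insert a.com -> 10.0.0.3 (expiry=0+2=2). clock=0
Op 3: tick 3 -> clock=3. purged={a.com}
Op 4: insert b.com -> 10.0.0.1 (expiry=3+5=8). clock=3
Op 5: insert b.com -> 10.0.0.5 (expiry=3+10=13). clock=3
Final clock = 3
Final cache (unexpired): {b.com,c.com} -> size=2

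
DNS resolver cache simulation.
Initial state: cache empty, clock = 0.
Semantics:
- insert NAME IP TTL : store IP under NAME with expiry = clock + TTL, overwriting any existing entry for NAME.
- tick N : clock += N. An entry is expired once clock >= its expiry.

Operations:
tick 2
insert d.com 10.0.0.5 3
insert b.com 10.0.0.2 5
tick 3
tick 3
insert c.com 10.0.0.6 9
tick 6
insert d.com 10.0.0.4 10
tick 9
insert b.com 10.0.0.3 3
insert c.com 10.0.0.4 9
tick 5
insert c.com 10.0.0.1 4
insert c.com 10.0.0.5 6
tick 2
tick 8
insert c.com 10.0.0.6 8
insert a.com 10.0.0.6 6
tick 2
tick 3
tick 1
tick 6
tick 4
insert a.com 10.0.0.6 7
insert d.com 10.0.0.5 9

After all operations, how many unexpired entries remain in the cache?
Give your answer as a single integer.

Op 1: tick 2 -> clock=2.
Op 2: insert d.com -> 10.0.0.5 (expiry=2+3=5). clock=2
Op 3: insert b.com -> 10.0.0.2 (expiry=2+5=7). clock=2
Op 4: tick 3 -> clock=5. purged={d.com}
Op 5: tick 3 -> clock=8. purged={b.com}
Op 6: insert c.com -> 10.0.0.6 (expiry=8+9=17). clock=8
Op 7: tick 6 -> clock=14.
Op 8: insert d.com -> 10.0.0.4 (expiry=14+10=24). clock=14
Op 9: tick 9 -> clock=23. purged={c.com}
Op 10: insert b.com -> 10.0.0.3 (expiry=23+3=26). clock=23
Op 11: insert c.com -> 10.0.0.4 (expiry=23+9=32). clock=23
Op 12: tick 5 -> clock=28. purged={b.com,d.com}
Op 13: insert c.com -> 10.0.0.1 (expiry=28+4=32). clock=28
Op 14: insert c.com -> 10.0.0.5 (expiry=28+6=34). clock=28
Op 15: tick 2 -> clock=30.
Op 16: tick 8 -> clock=38. purged={c.com}
Op 17: insert c.com -> 10.0.0.6 (expiry=38+8=46). clock=38
Op 18: insert a.com -> 10.0.0.6 (expiry=38+6=44). clock=38
Op 19: tick 2 -> clock=40.
Op 20: tick 3 -> clock=43.
Op 21: tick 1 -> clock=44. purged={a.com}
Op 22: tick 6 -> clock=50. purged={c.com}
Op 23: tick 4 -> clock=54.
Op 24: insert a.com -> 10.0.0.6 (expiry=54+7=61). clock=54
Op 25: insert d.com -> 10.0.0.5 (expiry=54+9=63). clock=54
Final cache (unexpired): {a.com,d.com} -> size=2

Answer: 2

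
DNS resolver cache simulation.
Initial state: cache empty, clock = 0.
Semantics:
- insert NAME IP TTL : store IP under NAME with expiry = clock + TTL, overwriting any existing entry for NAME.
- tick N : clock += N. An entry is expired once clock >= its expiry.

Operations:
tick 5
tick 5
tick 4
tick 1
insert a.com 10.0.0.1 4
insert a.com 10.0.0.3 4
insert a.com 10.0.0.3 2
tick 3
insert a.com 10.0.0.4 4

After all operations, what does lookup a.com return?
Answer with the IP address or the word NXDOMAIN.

Answer: 10.0.0.4

Derivation:
Op 1: tick 5 -> clock=5.
Op 2: tick 5 -> clock=10.
Op 3: tick 4 -> clock=14.
Op 4: tick 1 -> clock=15.
Op 5: insert a.com -> 10.0.0.1 (expiry=15+4=19). clock=15
Op 6: insert a.com -> 10.0.0.3 (expiry=15+4=19). clock=15
Op 7: insert a.com -> 10.0.0.3 (expiry=15+2=17). clock=15
Op 8: tick 3 -> clock=18. purged={a.com}
Op 9: insert a.com -> 10.0.0.4 (expiry=18+4=22). clock=18
lookup a.com: present, ip=10.0.0.4 expiry=22 > clock=18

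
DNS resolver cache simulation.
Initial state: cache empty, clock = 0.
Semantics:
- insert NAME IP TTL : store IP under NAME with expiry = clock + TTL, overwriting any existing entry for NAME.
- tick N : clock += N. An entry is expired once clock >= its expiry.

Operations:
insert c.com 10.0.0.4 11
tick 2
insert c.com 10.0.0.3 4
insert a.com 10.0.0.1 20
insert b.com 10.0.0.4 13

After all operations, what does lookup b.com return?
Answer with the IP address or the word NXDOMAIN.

Op 1: insert c.com -> 10.0.0.4 (expiry=0+11=11). clock=0
Op 2: tick 2 -> clock=2.
Op 3: insert c.com -> 10.0.0.3 (expiry=2+4=6). clock=2
Op 4: insert a.com -> 10.0.0.1 (expiry=2+20=22). clock=2
Op 5: insert b.com -> 10.0.0.4 (expiry=2+13=15). clock=2
lookup b.com: present, ip=10.0.0.4 expiry=15 > clock=2

Answer: 10.0.0.4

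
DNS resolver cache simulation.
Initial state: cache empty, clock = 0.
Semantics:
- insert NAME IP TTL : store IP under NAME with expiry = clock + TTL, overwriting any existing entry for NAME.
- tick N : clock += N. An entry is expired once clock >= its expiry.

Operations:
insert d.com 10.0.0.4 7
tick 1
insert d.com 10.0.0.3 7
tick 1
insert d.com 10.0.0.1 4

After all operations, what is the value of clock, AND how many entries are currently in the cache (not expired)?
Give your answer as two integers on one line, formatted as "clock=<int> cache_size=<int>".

Answer: clock=2 cache_size=1

Derivation:
Op 1: insert d.com -> 10.0.0.4 (expiry=0+7=7). clock=0
Op 2: tick 1 -> clock=1.
Op 3: insert d.com -> 10.0.0.3 (expiry=1+7=8). clock=1
Op 4: tick 1 -> clock=2.
Op 5: insert d.com -> 10.0.0.1 (expiry=2+4=6). clock=2
Final clock = 2
Final cache (unexpired): {d.com} -> size=1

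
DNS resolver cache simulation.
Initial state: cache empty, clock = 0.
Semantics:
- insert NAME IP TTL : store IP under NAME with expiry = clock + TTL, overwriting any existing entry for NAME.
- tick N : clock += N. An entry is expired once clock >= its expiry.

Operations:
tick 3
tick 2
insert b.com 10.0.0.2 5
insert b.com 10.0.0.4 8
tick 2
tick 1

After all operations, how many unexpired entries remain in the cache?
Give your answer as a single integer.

Op 1: tick 3 -> clock=3.
Op 2: tick 2 -> clock=5.
Op 3: insert b.com -> 10.0.0.2 (expiry=5+5=10). clock=5
Op 4: insert b.com -> 10.0.0.4 (expiry=5+8=13). clock=5
Op 5: tick 2 -> clock=7.
Op 6: tick 1 -> clock=8.
Final cache (unexpired): {b.com} -> size=1

Answer: 1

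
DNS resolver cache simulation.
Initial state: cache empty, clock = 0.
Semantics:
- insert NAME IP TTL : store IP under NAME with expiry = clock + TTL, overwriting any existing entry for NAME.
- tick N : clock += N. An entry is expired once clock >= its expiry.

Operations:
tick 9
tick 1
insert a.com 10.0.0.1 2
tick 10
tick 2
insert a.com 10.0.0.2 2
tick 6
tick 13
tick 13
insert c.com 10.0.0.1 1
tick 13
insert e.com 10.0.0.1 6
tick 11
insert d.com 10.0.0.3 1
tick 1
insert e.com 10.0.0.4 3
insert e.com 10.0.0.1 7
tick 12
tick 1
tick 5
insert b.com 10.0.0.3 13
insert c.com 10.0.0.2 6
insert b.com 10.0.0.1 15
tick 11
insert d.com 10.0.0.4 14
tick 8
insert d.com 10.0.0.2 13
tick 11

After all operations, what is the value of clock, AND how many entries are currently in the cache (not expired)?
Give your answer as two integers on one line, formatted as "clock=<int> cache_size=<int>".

Answer: clock=127 cache_size=1

Derivation:
Op 1: tick 9 -> clock=9.
Op 2: tick 1 -> clock=10.
Op 3: insert a.com -> 10.0.0.1 (expiry=10+2=12). clock=10
Op 4: tick 10 -> clock=20. purged={a.com}
Op 5: tick 2 -> clock=22.
Op 6: insert a.com -> 10.0.0.2 (expiry=22+2=24). clock=22
Op 7: tick 6 -> clock=28. purged={a.com}
Op 8: tick 13 -> clock=41.
Op 9: tick 13 -> clock=54.
Op 10: insert c.com -> 10.0.0.1 (expiry=54+1=55). clock=54
Op 11: tick 13 -> clock=67. purged={c.com}
Op 12: insert e.com -> 10.0.0.1 (expiry=67+6=73). clock=67
Op 13: tick 11 -> clock=78. purged={e.com}
Op 14: insert d.com -> 10.0.0.3 (expiry=78+1=79). clock=78
Op 15: tick 1 -> clock=79. purged={d.com}
Op 16: insert e.com -> 10.0.0.4 (expiry=79+3=82). clock=79
Op 17: insert e.com -> 10.0.0.1 (expiry=79+7=86). clock=79
Op 18: tick 12 -> clock=91. purged={e.com}
Op 19: tick 1 -> clock=92.
Op 20: tick 5 -> clock=97.
Op 21: insert b.com -> 10.0.0.3 (expiry=97+13=110). clock=97
Op 22: insert c.com -> 10.0.0.2 (expiry=97+6=103). clock=97
Op 23: insert b.com -> 10.0.0.1 (expiry=97+15=112). clock=97
Op 24: tick 11 -> clock=108. purged={c.com}
Op 25: insert d.com -> 10.0.0.4 (expiry=108+14=122). clock=108
Op 26: tick 8 -> clock=116. purged={b.com}
Op 27: insert d.com -> 10.0.0.2 (expiry=116+13=129). clock=116
Op 28: tick 11 -> clock=127.
Final clock = 127
Final cache (unexpired): {d.com} -> size=1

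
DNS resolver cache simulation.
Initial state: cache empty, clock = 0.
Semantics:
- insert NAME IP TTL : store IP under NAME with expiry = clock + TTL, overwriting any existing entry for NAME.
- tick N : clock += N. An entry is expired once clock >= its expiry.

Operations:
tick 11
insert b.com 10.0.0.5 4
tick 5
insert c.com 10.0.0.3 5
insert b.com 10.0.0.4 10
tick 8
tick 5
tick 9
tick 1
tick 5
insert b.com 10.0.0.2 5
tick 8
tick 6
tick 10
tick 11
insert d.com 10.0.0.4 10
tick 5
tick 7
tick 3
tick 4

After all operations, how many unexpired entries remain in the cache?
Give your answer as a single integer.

Op 1: tick 11 -> clock=11.
Op 2: insert b.com -> 10.0.0.5 (expiry=11+4=15). clock=11
Op 3: tick 5 -> clock=16. purged={b.com}
Op 4: insert c.com -> 10.0.0.3 (expiry=16+5=21). clock=16
Op 5: insert b.com -> 10.0.0.4 (expiry=16+10=26). clock=16
Op 6: tick 8 -> clock=24. purged={c.com}
Op 7: tick 5 -> clock=29. purged={b.com}
Op 8: tick 9 -> clock=38.
Op 9: tick 1 -> clock=39.
Op 10: tick 5 -> clock=44.
Op 11: insert b.com -> 10.0.0.2 (expiry=44+5=49). clock=44
Op 12: tick 8 -> clock=52. purged={b.com}
Op 13: tick 6 -> clock=58.
Op 14: tick 10 -> clock=68.
Op 15: tick 11 -> clock=79.
Op 16: insert d.com -> 10.0.0.4 (expiry=79+10=89). clock=79
Op 17: tick 5 -> clock=84.
Op 18: tick 7 -> clock=91. purged={d.com}
Op 19: tick 3 -> clock=94.
Op 20: tick 4 -> clock=98.
Final cache (unexpired): {} -> size=0

Answer: 0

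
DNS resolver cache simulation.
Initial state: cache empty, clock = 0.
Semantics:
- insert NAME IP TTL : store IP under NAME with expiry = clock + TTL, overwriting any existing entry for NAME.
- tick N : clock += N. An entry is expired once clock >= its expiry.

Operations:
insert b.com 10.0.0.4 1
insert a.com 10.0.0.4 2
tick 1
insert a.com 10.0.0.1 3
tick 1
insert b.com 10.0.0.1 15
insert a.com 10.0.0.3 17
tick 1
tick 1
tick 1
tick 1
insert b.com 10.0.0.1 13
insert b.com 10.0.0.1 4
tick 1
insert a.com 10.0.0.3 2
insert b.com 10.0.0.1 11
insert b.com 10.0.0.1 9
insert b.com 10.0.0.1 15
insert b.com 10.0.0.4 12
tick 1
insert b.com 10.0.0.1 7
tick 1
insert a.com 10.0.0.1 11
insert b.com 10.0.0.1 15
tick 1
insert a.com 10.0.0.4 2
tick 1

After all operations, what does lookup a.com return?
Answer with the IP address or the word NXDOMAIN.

Op 1: insert b.com -> 10.0.0.4 (expiry=0+1=1). clock=0
Op 2: insert a.com -> 10.0.0.4 (expiry=0+2=2). clock=0
Op 3: tick 1 -> clock=1. purged={b.com}
Op 4: insert a.com -> 10.0.0.1 (expiry=1+3=4). clock=1
Op 5: tick 1 -> clock=2.
Op 6: insert b.com -> 10.0.0.1 (expiry=2+15=17). clock=2
Op 7: insert a.com -> 10.0.0.3 (expiry=2+17=19). clock=2
Op 8: tick 1 -> clock=3.
Op 9: tick 1 -> clock=4.
Op 10: tick 1 -> clock=5.
Op 11: tick 1 -> clock=6.
Op 12: insert b.com -> 10.0.0.1 (expiry=6+13=19). clock=6
Op 13: insert b.com -> 10.0.0.1 (expiry=6+4=10). clock=6
Op 14: tick 1 -> clock=7.
Op 15: insert a.com -> 10.0.0.3 (expiry=7+2=9). clock=7
Op 16: insert b.com -> 10.0.0.1 (expiry=7+11=18). clock=7
Op 17: insert b.com -> 10.0.0.1 (expiry=7+9=16). clock=7
Op 18: insert b.com -> 10.0.0.1 (expiry=7+15=22). clock=7
Op 19: insert b.com -> 10.0.0.4 (expiry=7+12=19). clock=7
Op 20: tick 1 -> clock=8.
Op 21: insert b.com -> 10.0.0.1 (expiry=8+7=15). clock=8
Op 22: tick 1 -> clock=9. purged={a.com}
Op 23: insert a.com -> 10.0.0.1 (expiry=9+11=20). clock=9
Op 24: insert b.com -> 10.0.0.1 (expiry=9+15=24). clock=9
Op 25: tick 1 -> clock=10.
Op 26: insert a.com -> 10.0.0.4 (expiry=10+2=12). clock=10
Op 27: tick 1 -> clock=11.
lookup a.com: present, ip=10.0.0.4 expiry=12 > clock=11

Answer: 10.0.0.4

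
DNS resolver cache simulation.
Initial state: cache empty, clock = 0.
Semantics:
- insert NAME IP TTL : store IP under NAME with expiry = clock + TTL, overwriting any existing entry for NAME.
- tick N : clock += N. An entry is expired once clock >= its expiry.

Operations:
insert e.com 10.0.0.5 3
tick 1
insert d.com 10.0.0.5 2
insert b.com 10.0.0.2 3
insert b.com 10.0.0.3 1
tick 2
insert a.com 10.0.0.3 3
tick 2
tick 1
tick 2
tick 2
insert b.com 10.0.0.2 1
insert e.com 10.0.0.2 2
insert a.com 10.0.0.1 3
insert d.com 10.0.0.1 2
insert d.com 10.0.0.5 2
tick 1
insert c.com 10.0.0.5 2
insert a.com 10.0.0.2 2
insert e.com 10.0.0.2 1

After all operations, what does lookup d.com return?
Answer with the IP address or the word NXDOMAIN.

Answer: 10.0.0.5

Derivation:
Op 1: insert e.com -> 10.0.0.5 (expiry=0+3=3). clock=0
Op 2: tick 1 -> clock=1.
Op 3: insert d.com -> 10.0.0.5 (expiry=1+2=3). clock=1
Op 4: insert b.com -> 10.0.0.2 (expiry=1+3=4). clock=1
Op 5: insert b.com -> 10.0.0.3 (expiry=1+1=2). clock=1
Op 6: tick 2 -> clock=3. purged={b.com,d.com,e.com}
Op 7: insert a.com -> 10.0.0.3 (expiry=3+3=6). clock=3
Op 8: tick 2 -> clock=5.
Op 9: tick 1 -> clock=6. purged={a.com}
Op 10: tick 2 -> clock=8.
Op 11: tick 2 -> clock=10.
Op 12: insert b.com -> 10.0.0.2 (expiry=10+1=11). clock=10
Op 13: insert e.com -> 10.0.0.2 (expiry=10+2=12). clock=10
Op 14: insert a.com -> 10.0.0.1 (expiry=10+3=13). clock=10
Op 15: insert d.com -> 10.0.0.1 (expiry=10+2=12). clock=10
Op 16: insert d.com -> 10.0.0.5 (expiry=10+2=12). clock=10
Op 17: tick 1 -> clock=11. purged={b.com}
Op 18: insert c.com -> 10.0.0.5 (expiry=11+2=13). clock=11
Op 19: insert a.com -> 10.0.0.2 (expiry=11+2=13). clock=11
Op 20: insert e.com -> 10.0.0.2 (expiry=11+1=12). clock=11
lookup d.com: present, ip=10.0.0.5 expiry=12 > clock=11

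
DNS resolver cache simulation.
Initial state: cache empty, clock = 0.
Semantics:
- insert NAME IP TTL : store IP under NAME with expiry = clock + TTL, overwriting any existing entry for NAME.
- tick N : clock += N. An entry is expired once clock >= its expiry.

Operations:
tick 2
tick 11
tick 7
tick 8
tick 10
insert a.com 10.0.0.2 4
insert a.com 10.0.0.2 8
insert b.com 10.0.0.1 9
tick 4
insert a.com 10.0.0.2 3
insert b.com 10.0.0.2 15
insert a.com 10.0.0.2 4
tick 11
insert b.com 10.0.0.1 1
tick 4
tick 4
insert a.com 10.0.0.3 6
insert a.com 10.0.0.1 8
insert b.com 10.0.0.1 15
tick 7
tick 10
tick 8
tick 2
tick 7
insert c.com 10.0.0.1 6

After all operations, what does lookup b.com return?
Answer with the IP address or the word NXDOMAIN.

Op 1: tick 2 -> clock=2.
Op 2: tick 11 -> clock=13.
Op 3: tick 7 -> clock=20.
Op 4: tick 8 -> clock=28.
Op 5: tick 10 -> clock=38.
Op 6: insert a.com -> 10.0.0.2 (expiry=38+4=42). clock=38
Op 7: insert a.com -> 10.0.0.2 (expiry=38+8=46). clock=38
Op 8: insert b.com -> 10.0.0.1 (expiry=38+9=47). clock=38
Op 9: tick 4 -> clock=42.
Op 10: insert a.com -> 10.0.0.2 (expiry=42+3=45). clock=42
Op 11: insert b.com -> 10.0.0.2 (expiry=42+15=57). clock=42
Op 12: insert a.com -> 10.0.0.2 (expiry=42+4=46). clock=42
Op 13: tick 11 -> clock=53. purged={a.com}
Op 14: insert b.com -> 10.0.0.1 (expiry=53+1=54). clock=53
Op 15: tick 4 -> clock=57. purged={b.com}
Op 16: tick 4 -> clock=61.
Op 17: insert a.com -> 10.0.0.3 (expiry=61+6=67). clock=61
Op 18: insert a.com -> 10.0.0.1 (expiry=61+8=69). clock=61
Op 19: insert b.com -> 10.0.0.1 (expiry=61+15=76). clock=61
Op 20: tick 7 -> clock=68.
Op 21: tick 10 -> clock=78. purged={a.com,b.com}
Op 22: tick 8 -> clock=86.
Op 23: tick 2 -> clock=88.
Op 24: tick 7 -> clock=95.
Op 25: insert c.com -> 10.0.0.1 (expiry=95+6=101). clock=95
lookup b.com: not in cache (expired or never inserted)

Answer: NXDOMAIN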